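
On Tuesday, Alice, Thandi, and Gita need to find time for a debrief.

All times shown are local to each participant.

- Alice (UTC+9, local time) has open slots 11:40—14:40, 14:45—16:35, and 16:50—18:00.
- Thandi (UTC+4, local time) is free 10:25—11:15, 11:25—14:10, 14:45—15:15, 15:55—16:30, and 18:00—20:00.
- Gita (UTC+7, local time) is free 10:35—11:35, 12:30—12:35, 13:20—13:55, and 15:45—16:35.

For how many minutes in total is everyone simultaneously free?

45 minutes

Alice → UTC: 02:40–05:40, 05:45–07:35, 07:50–09:00.
Thandi → UTC: 06:25–07:15, 07:25–10:10, 10:45–11:15, 11:55–12:30, 14:00–16:00.
Gita → UTC: 03:35–04:35, 05:30–05:35, 06:20–06:55, 08:45–09:35.
Alice ∩ Thandi: 06:25–07:15, 07:25–07:35, 07:50–09:00.
Alice ∩ Thandi ∩ Gita: 06:25–06:55, 08:45–09:00.
Total common minutes: 30 + 15 = 45.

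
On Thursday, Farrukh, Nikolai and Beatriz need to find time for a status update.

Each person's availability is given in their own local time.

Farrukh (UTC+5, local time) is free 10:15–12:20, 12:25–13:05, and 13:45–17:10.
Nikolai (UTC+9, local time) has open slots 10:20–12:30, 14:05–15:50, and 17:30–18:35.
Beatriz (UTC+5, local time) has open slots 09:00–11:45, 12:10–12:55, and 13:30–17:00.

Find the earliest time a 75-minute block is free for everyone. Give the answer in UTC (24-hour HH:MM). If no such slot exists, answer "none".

Farrukh → UTC: 05:15–07:20, 07:25–08:05, 08:45–12:10.
Nikolai → UTC: 01:20–03:30, 05:05–06:50, 08:30–09:35.
Beatriz → UTC: 04:00–06:45, 07:10–07:55, 08:30–12:00.
Farrukh ∩ Nikolai: 05:15–06:50, 08:45–09:35.
Farrukh ∩ Nikolai ∩ Beatriz: 05:15–06:45, 08:45–09:35.
Windows ≥ 75 min: 05:15–06:45.
Earliest such window starts at 05:15.

05:15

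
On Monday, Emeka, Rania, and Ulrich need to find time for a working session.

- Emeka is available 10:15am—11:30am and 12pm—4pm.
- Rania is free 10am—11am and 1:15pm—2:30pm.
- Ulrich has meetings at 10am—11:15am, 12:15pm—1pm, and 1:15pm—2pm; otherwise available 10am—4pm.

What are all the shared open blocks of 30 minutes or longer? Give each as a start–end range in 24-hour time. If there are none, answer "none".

Ulrich free within 10:00–16:00: 11:15–12:15, 13:00–13:15, 14:00–16:00.
Emeka ∩ Rania: 10:15–11:00, 13:15–14:30.
Emeka ∩ Rania ∩ Ulrich: 14:00–14:30.
Windows ≥ 30 min: 14:00–14:30.

14:00–14:30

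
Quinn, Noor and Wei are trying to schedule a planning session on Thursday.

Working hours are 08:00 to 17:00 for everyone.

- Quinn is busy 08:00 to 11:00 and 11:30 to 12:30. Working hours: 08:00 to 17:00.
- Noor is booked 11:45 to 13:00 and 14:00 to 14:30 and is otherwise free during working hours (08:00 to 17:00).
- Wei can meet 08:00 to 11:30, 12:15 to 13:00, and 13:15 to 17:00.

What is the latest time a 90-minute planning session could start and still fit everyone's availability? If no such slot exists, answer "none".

15:30

Quinn free within 08:00–17:00: 11:00–11:30, 12:30–17:00.
Noor free within 08:00–17:00: 08:00–11:45, 13:00–14:00, 14:30–17:00.
Quinn ∩ Noor: 11:00–11:30, 13:00–14:00, 14:30–17:00.
Quinn ∩ Noor ∩ Wei: 11:00–11:30, 13:15–14:00, 14:30–17:00.
Windows ≥ 90 min: 14:30–17:00.
Latest start in the last window 14:30–17:00 is 17:00 − 90 min = 15:30.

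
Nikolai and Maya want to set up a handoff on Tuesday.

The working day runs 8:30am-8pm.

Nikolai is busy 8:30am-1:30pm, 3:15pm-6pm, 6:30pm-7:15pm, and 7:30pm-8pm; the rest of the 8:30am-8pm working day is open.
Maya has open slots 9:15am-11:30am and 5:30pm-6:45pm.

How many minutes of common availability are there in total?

Nikolai free within 08:30–20:00: 13:30–15:15, 18:00–18:30, 19:15–19:30.
Nikolai ∩ Maya: 18:00–18:30.
Total common minutes: 30.

30 minutes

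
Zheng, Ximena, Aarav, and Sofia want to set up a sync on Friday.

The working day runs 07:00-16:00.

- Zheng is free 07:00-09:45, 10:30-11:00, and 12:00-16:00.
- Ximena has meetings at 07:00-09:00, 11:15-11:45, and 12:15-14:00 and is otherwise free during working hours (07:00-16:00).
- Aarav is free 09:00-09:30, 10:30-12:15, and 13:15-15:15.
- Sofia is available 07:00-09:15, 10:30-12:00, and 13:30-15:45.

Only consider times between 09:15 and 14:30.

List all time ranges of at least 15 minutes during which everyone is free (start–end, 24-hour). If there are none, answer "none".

10:30–11:00, 14:00–14:30

Ximena free within 07:00–16:00: 09:00–11:15, 11:45–12:15, 14:00–16:00.
Zheng ∩ Ximena: 09:00–09:45, 10:30–11:00, 12:00–12:15, 14:00–16:00.
Zheng ∩ Ximena ∩ Aarav: 09:00–09:30, 10:30–11:00, 12:00–12:15, 14:00–15:15.
Zheng ∩ Ximena ∩ Aarav ∩ Sofia: 09:00–09:15, 10:30–11:00, 14:00–15:15.
Restricted to 09:15–14:30: 10:30–11:00, 14:00–14:30.
Windows ≥ 15 min: 10:30–11:00, 14:00–14:30.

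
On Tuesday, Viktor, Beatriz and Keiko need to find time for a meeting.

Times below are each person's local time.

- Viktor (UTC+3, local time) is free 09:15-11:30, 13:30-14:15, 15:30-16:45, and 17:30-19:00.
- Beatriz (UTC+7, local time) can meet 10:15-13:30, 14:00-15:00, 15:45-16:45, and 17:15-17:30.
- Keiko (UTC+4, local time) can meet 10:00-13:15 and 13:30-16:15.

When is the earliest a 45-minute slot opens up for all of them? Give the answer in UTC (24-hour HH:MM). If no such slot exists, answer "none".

07:00

Viktor → UTC: 06:15–08:30, 10:30–11:15, 12:30–13:45, 14:30–16:00.
Beatriz → UTC: 03:15–06:30, 07:00–08:00, 08:45–09:45, 10:15–10:30.
Keiko → UTC: 06:00–09:15, 09:30–12:15.
Viktor ∩ Beatriz: 06:15–06:30, 07:00–08:00.
Viktor ∩ Beatriz ∩ Keiko: 06:15–06:30, 07:00–08:00.
Windows ≥ 45 min: 07:00–08:00.
Earliest such window starts at 07:00.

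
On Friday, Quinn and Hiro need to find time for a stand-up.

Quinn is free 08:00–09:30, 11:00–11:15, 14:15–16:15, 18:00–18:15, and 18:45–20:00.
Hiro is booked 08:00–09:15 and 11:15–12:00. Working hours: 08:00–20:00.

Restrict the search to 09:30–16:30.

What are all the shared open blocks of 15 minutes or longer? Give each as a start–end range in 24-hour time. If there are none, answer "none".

11:00–11:15, 14:15–16:15

Hiro free within 08:00–20:00: 09:15–11:15, 12:00–20:00.
Quinn ∩ Hiro: 09:15–09:30, 11:00–11:15, 14:15–16:15, 18:00–18:15, 18:45–20:00.
Restricted to 09:30–16:30: 11:00–11:15, 14:15–16:15.
Windows ≥ 15 min: 11:00–11:15, 14:15–16:15.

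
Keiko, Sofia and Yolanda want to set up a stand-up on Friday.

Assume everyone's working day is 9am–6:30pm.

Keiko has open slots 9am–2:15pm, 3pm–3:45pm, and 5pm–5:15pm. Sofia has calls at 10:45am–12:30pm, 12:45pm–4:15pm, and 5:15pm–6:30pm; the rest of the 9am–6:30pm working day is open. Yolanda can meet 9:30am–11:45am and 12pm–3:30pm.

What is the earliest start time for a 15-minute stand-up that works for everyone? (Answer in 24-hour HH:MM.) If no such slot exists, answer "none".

09:30

Sofia free within 09:00–18:30: 09:00–10:45, 12:30–12:45, 16:15–17:15.
Keiko ∩ Sofia: 09:00–10:45, 12:30–12:45, 17:00–17:15.
Keiko ∩ Sofia ∩ Yolanda: 09:30–10:45, 12:30–12:45.
Windows ≥ 15 min: 09:30–10:45, 12:30–12:45.
Earliest such window starts at 09:30.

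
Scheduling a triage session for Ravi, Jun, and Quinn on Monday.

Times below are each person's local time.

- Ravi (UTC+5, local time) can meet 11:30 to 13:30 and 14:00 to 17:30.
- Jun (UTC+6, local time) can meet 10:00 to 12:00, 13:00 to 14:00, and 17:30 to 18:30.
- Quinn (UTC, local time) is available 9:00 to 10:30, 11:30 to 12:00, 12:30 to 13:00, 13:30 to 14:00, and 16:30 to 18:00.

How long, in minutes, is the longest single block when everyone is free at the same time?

Ravi → UTC: 06:30–08:30, 09:00–12:30.
Jun → UTC: 04:00–06:00, 07:00–08:00, 11:30–12:30.
Quinn → UTC: 09:00–10:30, 11:30–12:00, 12:30–13:00, 13:30–14:00, 16:30–18:00.
Ravi ∩ Jun: 07:00–08:00, 11:30–12:30.
Ravi ∩ Jun ∩ Quinn: 11:30–12:00.
Single common window of 30 minutes.

30 minutes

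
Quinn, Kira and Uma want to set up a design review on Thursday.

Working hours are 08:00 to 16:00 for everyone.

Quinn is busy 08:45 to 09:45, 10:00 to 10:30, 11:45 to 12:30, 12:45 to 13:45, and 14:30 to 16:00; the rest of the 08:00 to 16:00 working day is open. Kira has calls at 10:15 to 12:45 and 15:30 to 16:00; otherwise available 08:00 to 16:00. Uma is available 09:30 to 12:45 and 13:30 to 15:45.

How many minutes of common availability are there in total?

Quinn free within 08:00–16:00: 08:00–08:45, 09:45–10:00, 10:30–11:45, 12:30–12:45, 13:45–14:30.
Kira free within 08:00–16:00: 08:00–10:15, 12:45–15:30.
Quinn ∩ Kira: 08:00–08:45, 09:45–10:00, 13:45–14:30.
Quinn ∩ Kira ∩ Uma: 09:45–10:00, 13:45–14:30.
Total common minutes: 15 + 45 = 60.

60 minutes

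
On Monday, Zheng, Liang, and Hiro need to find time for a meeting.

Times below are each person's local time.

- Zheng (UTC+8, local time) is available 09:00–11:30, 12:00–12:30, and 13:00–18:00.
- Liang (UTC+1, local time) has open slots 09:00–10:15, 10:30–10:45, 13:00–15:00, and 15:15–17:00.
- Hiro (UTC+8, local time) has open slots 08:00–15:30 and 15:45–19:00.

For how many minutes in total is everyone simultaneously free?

Zheng → UTC: 01:00–03:30, 04:00–04:30, 05:00–10:00.
Liang → UTC: 08:00–09:15, 09:30–09:45, 12:00–14:00, 14:15–16:00.
Hiro → UTC: 00:00–07:30, 07:45–11:00.
Zheng ∩ Liang: 08:00–09:15, 09:30–09:45.
Zheng ∩ Liang ∩ Hiro: 08:00–09:15, 09:30–09:45.
Total common minutes: 75 + 15 = 90.

90 minutes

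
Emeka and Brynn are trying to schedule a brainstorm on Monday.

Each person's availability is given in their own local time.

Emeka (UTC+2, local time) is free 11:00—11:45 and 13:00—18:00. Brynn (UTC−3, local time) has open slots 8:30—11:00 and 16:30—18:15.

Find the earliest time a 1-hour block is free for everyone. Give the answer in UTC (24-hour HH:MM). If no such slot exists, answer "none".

11:30

Emeka → UTC: 09:00–09:45, 11:00–16:00.
Brynn → UTC: 11:30–14:00, 19:30–21:15.
Emeka ∩ Brynn: 11:30–14:00.
Windows ≥ 60 min: 11:30–14:00.
Earliest such window starts at 11:30.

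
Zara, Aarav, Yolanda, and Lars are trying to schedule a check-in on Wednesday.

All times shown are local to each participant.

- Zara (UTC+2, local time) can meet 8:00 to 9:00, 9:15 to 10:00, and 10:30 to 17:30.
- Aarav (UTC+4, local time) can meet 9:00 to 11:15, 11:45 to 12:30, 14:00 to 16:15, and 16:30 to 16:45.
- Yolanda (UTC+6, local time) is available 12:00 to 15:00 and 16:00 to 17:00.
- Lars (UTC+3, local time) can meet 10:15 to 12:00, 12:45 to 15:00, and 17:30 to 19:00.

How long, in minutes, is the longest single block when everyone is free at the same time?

Zara → UTC: 06:00–07:00, 07:15–08:00, 08:30–15:30.
Aarav → UTC: 05:00–07:15, 07:45–08:30, 10:00–12:15, 12:30–12:45.
Yolanda → UTC: 06:00–09:00, 10:00–11:00.
Lars → UTC: 07:15–09:00, 09:45–12:00, 14:30–16:00.
Zara ∩ Aarav: 06:00–07:00, 07:45–08:00, 10:00–12:15, 12:30–12:45.
Zara ∩ Aarav ∩ Yolanda: 06:00–07:00, 07:45–08:00, 10:00–11:00.
Zara ∩ Aarav ∩ Yolanda ∩ Lars: 07:45–08:00, 10:00–11:00.
Common window lengths: 15, 60 min; longest is 60.

60 minutes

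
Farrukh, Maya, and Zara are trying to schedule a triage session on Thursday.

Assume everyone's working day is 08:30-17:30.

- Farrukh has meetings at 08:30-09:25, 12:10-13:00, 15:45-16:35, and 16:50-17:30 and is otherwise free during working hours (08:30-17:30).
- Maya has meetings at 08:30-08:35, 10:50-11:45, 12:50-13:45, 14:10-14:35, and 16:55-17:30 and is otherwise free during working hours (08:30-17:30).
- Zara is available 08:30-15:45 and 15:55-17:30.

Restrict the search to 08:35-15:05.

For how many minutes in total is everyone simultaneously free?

Farrukh free within 08:30–17:30: 09:25–12:10, 13:00–15:45, 16:35–16:50.
Maya free within 08:30–17:30: 08:35–10:50, 11:45–12:50, 13:45–14:10, 14:35–16:55.
Farrukh ∩ Maya: 09:25–10:50, 11:45–12:10, 13:45–14:10, 14:35–15:45, 16:35–16:50.
Farrukh ∩ Maya ∩ Zara: 09:25–10:50, 11:45–12:10, 13:45–14:10, 14:35–15:45, 16:35–16:50.
Restricted to 08:35–15:05: 09:25–10:50, 11:45–12:10, 13:45–14:10, 14:35–15:05.
Total common minutes: 85 + 25 + 25 + 30 = 165.

165 minutes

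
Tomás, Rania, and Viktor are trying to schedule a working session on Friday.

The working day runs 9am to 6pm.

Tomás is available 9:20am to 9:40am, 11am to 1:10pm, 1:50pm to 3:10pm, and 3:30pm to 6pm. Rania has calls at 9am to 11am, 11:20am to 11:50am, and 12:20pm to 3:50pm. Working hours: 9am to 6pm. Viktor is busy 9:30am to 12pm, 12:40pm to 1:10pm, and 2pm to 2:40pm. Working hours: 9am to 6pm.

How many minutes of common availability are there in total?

150 minutes

Rania free within 09:00–18:00: 11:00–11:20, 11:50–12:20, 15:50–18:00.
Viktor free within 09:00–18:00: 09:00–09:30, 12:00–12:40, 13:10–14:00, 14:40–18:00.
Tomás ∩ Rania: 11:00–11:20, 11:50–12:20, 15:50–18:00.
Tomás ∩ Rania ∩ Viktor: 12:00–12:20, 15:50–18:00.
Total common minutes: 20 + 130 = 150.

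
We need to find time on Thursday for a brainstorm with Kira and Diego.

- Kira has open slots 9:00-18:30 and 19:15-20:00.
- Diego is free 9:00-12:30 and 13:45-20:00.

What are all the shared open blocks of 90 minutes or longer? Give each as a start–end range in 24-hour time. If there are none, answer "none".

09:00–12:30, 13:45–18:30

Kira ∩ Diego: 09:00–12:30, 13:45–18:30, 19:15–20:00.
Windows ≥ 90 min: 09:00–12:30, 13:45–18:30.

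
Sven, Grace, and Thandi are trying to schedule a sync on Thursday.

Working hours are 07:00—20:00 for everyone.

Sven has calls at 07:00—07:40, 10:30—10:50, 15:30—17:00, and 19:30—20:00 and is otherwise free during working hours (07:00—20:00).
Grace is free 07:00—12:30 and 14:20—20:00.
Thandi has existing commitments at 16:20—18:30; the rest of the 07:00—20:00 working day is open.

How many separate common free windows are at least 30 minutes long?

Sven free within 07:00–20:00: 07:40–10:30, 10:50–15:30, 17:00–19:30.
Thandi free within 07:00–20:00: 07:00–16:20, 18:30–20:00.
Sven ∩ Grace: 07:40–10:30, 10:50–12:30, 14:20–15:30, 17:00–19:30.
Sven ∩ Grace ∩ Thandi: 07:40–10:30, 10:50–12:30, 14:20–15:30, 18:30–19:30.
Windows ≥ 30 min: 07:40–10:30, 10:50–12:30, 14:20–15:30, 18:30–19:30.
That's 4 windows.

4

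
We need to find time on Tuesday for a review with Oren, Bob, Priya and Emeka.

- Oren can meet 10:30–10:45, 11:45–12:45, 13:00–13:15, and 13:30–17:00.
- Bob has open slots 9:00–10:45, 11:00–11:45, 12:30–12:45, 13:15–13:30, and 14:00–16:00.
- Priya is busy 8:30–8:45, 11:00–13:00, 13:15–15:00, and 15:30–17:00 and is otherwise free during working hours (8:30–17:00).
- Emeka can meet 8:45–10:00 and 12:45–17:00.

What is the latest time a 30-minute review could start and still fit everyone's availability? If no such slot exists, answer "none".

15:00

Priya free within 08:30–17:00: 08:45–11:00, 13:00–13:15, 15:00–15:30.
Oren ∩ Bob: 10:30–10:45, 12:30–12:45, 14:00–16:00.
Oren ∩ Bob ∩ Priya: 10:30–10:45, 15:00–15:30.
Oren ∩ Bob ∩ Priya ∩ Emeka: 15:00–15:30.
Windows ≥ 30 min: 15:00–15:30.
Latest start in the last window 15:00–15:30 is 15:30 − 30 min = 15:00.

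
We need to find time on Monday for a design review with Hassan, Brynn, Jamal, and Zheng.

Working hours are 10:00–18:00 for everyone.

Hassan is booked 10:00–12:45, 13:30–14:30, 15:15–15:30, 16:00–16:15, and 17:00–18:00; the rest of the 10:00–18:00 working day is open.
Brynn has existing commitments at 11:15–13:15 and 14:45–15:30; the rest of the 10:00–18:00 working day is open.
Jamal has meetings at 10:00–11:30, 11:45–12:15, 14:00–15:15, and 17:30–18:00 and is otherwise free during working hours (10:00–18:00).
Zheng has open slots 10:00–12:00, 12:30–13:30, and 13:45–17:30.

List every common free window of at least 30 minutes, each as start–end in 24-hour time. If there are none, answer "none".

15:30–16:00, 16:15–17:00

Hassan free within 10:00–18:00: 12:45–13:30, 14:30–15:15, 15:30–16:00, 16:15–17:00.
Brynn free within 10:00–18:00: 10:00–11:15, 13:15–14:45, 15:30–18:00.
Jamal free within 10:00–18:00: 11:30–11:45, 12:15–14:00, 15:15–17:30.
Hassan ∩ Brynn: 13:15–13:30, 14:30–14:45, 15:30–16:00, 16:15–17:00.
Hassan ∩ Brynn ∩ Jamal: 13:15–13:30, 15:30–16:00, 16:15–17:00.
Hassan ∩ Brynn ∩ Jamal ∩ Zheng: 13:15–13:30, 15:30–16:00, 16:15–17:00.
Windows ≥ 30 min: 15:30–16:00, 16:15–17:00.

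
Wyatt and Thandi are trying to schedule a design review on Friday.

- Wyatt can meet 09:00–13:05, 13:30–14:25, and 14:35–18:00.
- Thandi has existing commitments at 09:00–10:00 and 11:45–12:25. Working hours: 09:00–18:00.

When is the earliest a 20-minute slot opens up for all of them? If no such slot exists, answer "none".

10:00

Thandi free within 09:00–18:00: 10:00–11:45, 12:25–18:00.
Wyatt ∩ Thandi: 10:00–11:45, 12:25–13:05, 13:30–14:25, 14:35–18:00.
Windows ≥ 20 min: 10:00–11:45, 12:25–13:05, 13:30–14:25, 14:35–18:00.
Earliest such window starts at 10:00.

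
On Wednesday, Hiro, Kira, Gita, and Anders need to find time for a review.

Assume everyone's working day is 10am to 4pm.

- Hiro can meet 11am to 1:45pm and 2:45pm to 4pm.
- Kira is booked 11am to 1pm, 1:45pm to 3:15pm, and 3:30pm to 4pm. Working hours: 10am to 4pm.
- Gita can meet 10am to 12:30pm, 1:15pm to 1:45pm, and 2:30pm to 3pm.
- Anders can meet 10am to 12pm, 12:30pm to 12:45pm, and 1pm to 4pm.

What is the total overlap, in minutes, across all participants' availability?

30 minutes

Kira free within 10:00–16:00: 10:00–11:00, 13:00–13:45, 15:15–15:30.
Hiro ∩ Kira: 13:00–13:45, 15:15–15:30.
Hiro ∩ Kira ∩ Gita: 13:15–13:45.
Hiro ∩ Kira ∩ Gita ∩ Anders: 13:15–13:45.
Total common minutes: 30.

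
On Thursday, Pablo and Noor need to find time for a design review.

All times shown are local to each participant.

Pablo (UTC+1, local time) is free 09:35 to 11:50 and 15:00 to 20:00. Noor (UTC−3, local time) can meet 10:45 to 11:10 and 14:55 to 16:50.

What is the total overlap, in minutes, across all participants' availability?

75 minutes

Pablo → UTC: 08:35–10:50, 14:00–19:00.
Noor → UTC: 13:45–14:10, 17:55–19:50.
Pablo ∩ Noor: 14:00–14:10, 17:55–19:00.
Total common minutes: 10 + 65 = 75.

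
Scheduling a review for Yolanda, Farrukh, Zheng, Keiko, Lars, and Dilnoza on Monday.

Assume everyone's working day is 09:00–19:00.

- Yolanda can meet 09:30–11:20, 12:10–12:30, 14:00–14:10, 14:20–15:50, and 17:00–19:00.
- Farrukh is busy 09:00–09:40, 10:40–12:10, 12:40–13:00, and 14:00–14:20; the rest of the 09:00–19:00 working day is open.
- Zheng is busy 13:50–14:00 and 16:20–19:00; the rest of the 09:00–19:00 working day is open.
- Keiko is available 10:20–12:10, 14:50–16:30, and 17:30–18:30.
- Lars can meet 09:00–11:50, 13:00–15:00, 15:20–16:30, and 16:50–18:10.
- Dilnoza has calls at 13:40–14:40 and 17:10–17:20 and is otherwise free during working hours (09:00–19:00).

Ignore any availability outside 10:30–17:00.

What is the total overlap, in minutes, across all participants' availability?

50 minutes

Farrukh free within 09:00–19:00: 09:40–10:40, 12:10–12:40, 13:00–14:00, 14:20–19:00.
Zheng free within 09:00–19:00: 09:00–13:50, 14:00–16:20.
Dilnoza free within 09:00–19:00: 09:00–13:40, 14:40–17:10, 17:20–19:00.
Yolanda ∩ Farrukh: 09:40–10:40, 12:10–12:30, 14:20–15:50, 17:00–19:00.
Yolanda ∩ Farrukh ∩ Zheng: 09:40–10:40, 12:10–12:30, 14:20–15:50.
Yolanda ∩ Farrukh ∩ Zheng ∩ Keiko: 10:20–10:40, 14:50–15:50.
Yolanda ∩ Farrukh ∩ Zheng ∩ Keiko ∩ Lars: 10:20–10:40, 14:50–15:00, 15:20–15:50.
Yolanda ∩ Farrukh ∩ Zheng ∩ Keiko ∩ Lars ∩ Dilnoza: 10:20–10:40, 14:50–15:00, 15:20–15:50.
Restricted to 10:30–17:00: 10:30–10:40, 14:50–15:00, 15:20–15:50.
Total common minutes: 10 + 10 + 30 = 50.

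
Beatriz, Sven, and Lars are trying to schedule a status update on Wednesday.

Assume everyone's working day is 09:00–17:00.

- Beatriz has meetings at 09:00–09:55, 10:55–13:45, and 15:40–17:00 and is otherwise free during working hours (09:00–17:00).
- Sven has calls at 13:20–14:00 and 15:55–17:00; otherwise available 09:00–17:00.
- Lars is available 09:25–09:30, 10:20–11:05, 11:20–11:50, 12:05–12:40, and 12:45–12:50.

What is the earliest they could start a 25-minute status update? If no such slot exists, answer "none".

10:20

Beatriz free within 09:00–17:00: 09:55–10:55, 13:45–15:40.
Sven free within 09:00–17:00: 09:00–13:20, 14:00–15:55.
Beatriz ∩ Sven: 09:55–10:55, 14:00–15:40.
Beatriz ∩ Sven ∩ Lars: 10:20–10:55.
Windows ≥ 25 min: 10:20–10:55.
Earliest such window starts at 10:20.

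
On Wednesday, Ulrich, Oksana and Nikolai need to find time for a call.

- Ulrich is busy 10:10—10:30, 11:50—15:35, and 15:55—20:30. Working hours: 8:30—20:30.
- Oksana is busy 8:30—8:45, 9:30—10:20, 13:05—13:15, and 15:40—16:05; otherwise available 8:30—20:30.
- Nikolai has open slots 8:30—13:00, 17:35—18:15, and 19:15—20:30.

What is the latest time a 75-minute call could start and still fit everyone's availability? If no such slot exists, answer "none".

10:35

Ulrich free within 08:30–20:30: 08:30–10:10, 10:30–11:50, 15:35–15:55.
Oksana free within 08:30–20:30: 08:45–09:30, 10:20–13:05, 13:15–15:40, 16:05–20:30.
Ulrich ∩ Oksana: 08:45–09:30, 10:30–11:50, 15:35–15:40.
Ulrich ∩ Oksana ∩ Nikolai: 08:45–09:30, 10:30–11:50.
Windows ≥ 75 min: 10:30–11:50.
Latest start in the last window 10:30–11:50 is 11:50 − 75 min = 10:35.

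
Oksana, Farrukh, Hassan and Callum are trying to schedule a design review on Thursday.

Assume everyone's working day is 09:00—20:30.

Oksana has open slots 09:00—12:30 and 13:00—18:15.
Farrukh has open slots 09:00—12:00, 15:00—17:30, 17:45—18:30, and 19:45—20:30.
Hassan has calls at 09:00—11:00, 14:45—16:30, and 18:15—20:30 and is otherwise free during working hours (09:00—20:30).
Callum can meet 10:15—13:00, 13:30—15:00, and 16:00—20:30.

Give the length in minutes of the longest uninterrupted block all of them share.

60 minutes

Hassan free within 09:00–20:30: 11:00–14:45, 16:30–18:15.
Oksana ∩ Farrukh: 09:00–12:00, 15:00–17:30, 17:45–18:15.
Oksana ∩ Farrukh ∩ Hassan: 11:00–12:00, 16:30–17:30, 17:45–18:15.
Oksana ∩ Farrukh ∩ Hassan ∩ Callum: 11:00–12:00, 16:30–17:30, 17:45–18:15.
Common window lengths: 60, 60, 30 min; longest is 60.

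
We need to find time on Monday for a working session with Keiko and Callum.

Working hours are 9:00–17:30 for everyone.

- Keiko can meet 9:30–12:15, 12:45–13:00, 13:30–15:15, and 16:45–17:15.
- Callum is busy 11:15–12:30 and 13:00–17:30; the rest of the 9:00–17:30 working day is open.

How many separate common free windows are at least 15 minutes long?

Callum free within 09:00–17:30: 09:00–11:15, 12:30–13:00.
Keiko ∩ Callum: 09:30–11:15, 12:45–13:00.
Windows ≥ 15 min: 09:30–11:15, 12:45–13:00.
That's 2 windows.

2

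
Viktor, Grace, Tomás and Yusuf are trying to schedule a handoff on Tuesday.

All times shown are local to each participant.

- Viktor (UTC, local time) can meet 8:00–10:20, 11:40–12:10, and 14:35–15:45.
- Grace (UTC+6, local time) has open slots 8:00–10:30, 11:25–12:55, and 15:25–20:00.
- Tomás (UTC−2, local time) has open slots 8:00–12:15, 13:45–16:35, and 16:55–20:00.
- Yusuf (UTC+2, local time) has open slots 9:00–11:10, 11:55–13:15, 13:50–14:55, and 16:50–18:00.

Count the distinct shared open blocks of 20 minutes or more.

2

Viktor → UTC: 08:00–10:20, 11:40–12:10, 14:35–15:45.
Grace → UTC: 02:00–04:30, 05:25–06:55, 09:25–14:00.
Tomás → UTC: 10:00–14:15, 15:45–18:35, 18:55–22:00.
Yusuf → UTC: 07:00–09:10, 09:55–11:15, 11:50–12:55, 14:50–16:00.
Viktor ∩ Grace: 09:25–10:20, 11:40–12:10.
Viktor ∩ Grace ∩ Tomás: 10:00–10:20, 11:40–12:10.
Viktor ∩ Grace ∩ Tomás ∩ Yusuf: 10:00–10:20, 11:50–12:10.
Windows ≥ 20 min: 10:00–10:20, 11:50–12:10.
That's 2 windows.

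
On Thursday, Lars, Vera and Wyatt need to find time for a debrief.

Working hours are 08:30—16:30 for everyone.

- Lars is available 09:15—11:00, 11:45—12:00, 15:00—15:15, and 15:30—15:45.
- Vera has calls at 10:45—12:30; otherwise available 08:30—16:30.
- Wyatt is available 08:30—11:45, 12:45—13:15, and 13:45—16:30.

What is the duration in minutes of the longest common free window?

Vera free within 08:30–16:30: 08:30–10:45, 12:30–16:30.
Lars ∩ Vera: 09:15–10:45, 15:00–15:15, 15:30–15:45.
Lars ∩ Vera ∩ Wyatt: 09:15–10:45, 15:00–15:15, 15:30–15:45.
Common window lengths: 90, 15, 15 min; longest is 90.

90 minutes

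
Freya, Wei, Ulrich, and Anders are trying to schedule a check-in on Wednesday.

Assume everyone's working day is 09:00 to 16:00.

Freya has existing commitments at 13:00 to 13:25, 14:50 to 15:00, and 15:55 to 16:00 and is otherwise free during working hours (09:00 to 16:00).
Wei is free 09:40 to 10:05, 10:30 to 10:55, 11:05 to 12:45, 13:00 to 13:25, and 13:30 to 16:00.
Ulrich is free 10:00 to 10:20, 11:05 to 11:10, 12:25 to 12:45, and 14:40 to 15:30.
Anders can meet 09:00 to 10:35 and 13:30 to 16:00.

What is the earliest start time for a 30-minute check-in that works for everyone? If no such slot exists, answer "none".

15:00

Freya free within 09:00–16:00: 09:00–13:00, 13:25–14:50, 15:00–15:55.
Freya ∩ Wei: 09:40–10:05, 10:30–10:55, 11:05–12:45, 13:30–14:50, 15:00–15:55.
Freya ∩ Wei ∩ Ulrich: 10:00–10:05, 11:05–11:10, 12:25–12:45, 14:40–14:50, 15:00–15:30.
Freya ∩ Wei ∩ Ulrich ∩ Anders: 10:00–10:05, 14:40–14:50, 15:00–15:30.
Windows ≥ 30 min: 15:00–15:30.
Earliest such window starts at 15:00.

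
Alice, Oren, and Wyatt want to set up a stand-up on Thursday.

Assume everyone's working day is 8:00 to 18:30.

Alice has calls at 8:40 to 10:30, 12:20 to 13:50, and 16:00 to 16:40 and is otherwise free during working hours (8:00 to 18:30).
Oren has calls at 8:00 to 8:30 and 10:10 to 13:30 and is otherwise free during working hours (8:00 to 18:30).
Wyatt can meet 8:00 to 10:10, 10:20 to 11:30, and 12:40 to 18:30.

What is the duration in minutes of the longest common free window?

Alice free within 08:00–18:30: 08:00–08:40, 10:30–12:20, 13:50–16:00, 16:40–18:30.
Oren free within 08:00–18:30: 08:30–10:10, 13:30–18:30.
Alice ∩ Oren: 08:30–08:40, 13:50–16:00, 16:40–18:30.
Alice ∩ Oren ∩ Wyatt: 08:30–08:40, 13:50–16:00, 16:40–18:30.
Common window lengths: 10, 130, 110 min; longest is 130.

130 minutes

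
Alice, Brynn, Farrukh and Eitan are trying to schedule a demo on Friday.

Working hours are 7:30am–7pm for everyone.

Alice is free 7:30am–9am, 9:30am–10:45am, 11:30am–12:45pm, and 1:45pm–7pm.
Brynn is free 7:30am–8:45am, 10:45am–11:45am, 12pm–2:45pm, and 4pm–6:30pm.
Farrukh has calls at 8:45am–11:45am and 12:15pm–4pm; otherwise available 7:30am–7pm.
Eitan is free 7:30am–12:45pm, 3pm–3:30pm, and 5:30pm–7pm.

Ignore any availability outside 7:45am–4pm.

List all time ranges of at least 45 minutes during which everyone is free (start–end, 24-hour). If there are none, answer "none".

Farrukh free within 07:30–19:00: 07:30–08:45, 11:45–12:15, 16:00–19:00.
Alice ∩ Brynn: 07:30–08:45, 11:30–11:45, 12:00–12:45, 13:45–14:45, 16:00–18:30.
Alice ∩ Brynn ∩ Farrukh: 07:30–08:45, 12:00–12:15, 16:00–18:30.
Alice ∩ Brynn ∩ Farrukh ∩ Eitan: 07:30–08:45, 12:00–12:15, 17:30–18:30.
Restricted to 07:45–16:00: 07:45–08:45, 12:00–12:15.
Windows ≥ 45 min: 07:45–08:45.

07:45–08:45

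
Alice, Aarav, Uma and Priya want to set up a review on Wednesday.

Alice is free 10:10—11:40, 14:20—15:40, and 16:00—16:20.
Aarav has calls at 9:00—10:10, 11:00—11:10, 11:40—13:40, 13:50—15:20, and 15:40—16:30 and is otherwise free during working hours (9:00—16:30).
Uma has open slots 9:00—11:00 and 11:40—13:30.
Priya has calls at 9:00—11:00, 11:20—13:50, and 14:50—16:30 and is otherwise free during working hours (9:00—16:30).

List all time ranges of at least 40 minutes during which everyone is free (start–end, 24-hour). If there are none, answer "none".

none

Aarav free within 09:00–16:30: 10:10–11:00, 11:10–11:40, 13:40–13:50, 15:20–15:40.
Priya free within 09:00–16:30: 11:00–11:20, 13:50–14:50.
Alice ∩ Aarav: 10:10–11:00, 11:10–11:40, 15:20–15:40.
Alice ∩ Aarav ∩ Uma: 10:10–11:00.
Alice ∩ Aarav ∩ Uma ∩ Priya: (none).
Windows ≥ 40 min: (none).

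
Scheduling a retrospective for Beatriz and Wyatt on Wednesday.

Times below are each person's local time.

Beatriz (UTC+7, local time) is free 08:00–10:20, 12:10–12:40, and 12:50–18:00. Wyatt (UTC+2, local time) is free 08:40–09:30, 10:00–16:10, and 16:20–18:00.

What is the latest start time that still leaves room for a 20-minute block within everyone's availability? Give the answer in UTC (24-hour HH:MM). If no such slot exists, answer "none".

Beatriz → UTC: 01:00–03:20, 05:10–05:40, 05:50–11:00.
Wyatt → UTC: 06:40–07:30, 08:00–14:10, 14:20–16:00.
Beatriz ∩ Wyatt: 06:40–07:30, 08:00–11:00.
Windows ≥ 20 min: 06:40–07:30, 08:00–11:00.
Latest start in the last window 08:00–11:00 is 11:00 − 20 min = 10:40.

10:40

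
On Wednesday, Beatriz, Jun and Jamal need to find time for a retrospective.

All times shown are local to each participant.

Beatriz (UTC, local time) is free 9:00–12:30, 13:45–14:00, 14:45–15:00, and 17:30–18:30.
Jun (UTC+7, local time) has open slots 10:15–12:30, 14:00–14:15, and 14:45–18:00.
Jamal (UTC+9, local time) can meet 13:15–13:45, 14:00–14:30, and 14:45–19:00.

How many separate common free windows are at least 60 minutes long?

1

Beatriz → UTC: 09:00–12:30, 13:45–14:00, 14:45–15:00, 17:30–18:30.
Jun → UTC: 03:15–05:30, 07:00–07:15, 07:45–11:00.
Jamal → UTC: 04:15–04:45, 05:00–05:30, 05:45–10:00.
Beatriz ∩ Jun: 09:00–11:00.
Beatriz ∩ Jun ∩ Jamal: 09:00–10:00.
Windows ≥ 60 min: 09:00–10:00.
That's 1 window.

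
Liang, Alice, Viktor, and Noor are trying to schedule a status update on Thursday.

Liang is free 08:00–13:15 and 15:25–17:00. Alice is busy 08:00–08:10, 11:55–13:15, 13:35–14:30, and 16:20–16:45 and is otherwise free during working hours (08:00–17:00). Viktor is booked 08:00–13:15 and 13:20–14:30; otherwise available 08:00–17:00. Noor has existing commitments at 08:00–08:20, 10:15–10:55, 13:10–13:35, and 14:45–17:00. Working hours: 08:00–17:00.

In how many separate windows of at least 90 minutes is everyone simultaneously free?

Alice free within 08:00–17:00: 08:10–11:55, 13:15–13:35, 14:30–16:20, 16:45–17:00.
Viktor free within 08:00–17:00: 13:15–13:20, 14:30–17:00.
Noor free within 08:00–17:00: 08:20–10:15, 10:55–13:10, 13:35–14:45.
Liang ∩ Alice: 08:10–11:55, 15:25–16:20, 16:45–17:00.
Liang ∩ Alice ∩ Viktor: 15:25–16:20, 16:45–17:00.
Liang ∩ Alice ∩ Viktor ∩ Noor: (none).
Windows ≥ 90 min: (none).
That's 0 windows.

0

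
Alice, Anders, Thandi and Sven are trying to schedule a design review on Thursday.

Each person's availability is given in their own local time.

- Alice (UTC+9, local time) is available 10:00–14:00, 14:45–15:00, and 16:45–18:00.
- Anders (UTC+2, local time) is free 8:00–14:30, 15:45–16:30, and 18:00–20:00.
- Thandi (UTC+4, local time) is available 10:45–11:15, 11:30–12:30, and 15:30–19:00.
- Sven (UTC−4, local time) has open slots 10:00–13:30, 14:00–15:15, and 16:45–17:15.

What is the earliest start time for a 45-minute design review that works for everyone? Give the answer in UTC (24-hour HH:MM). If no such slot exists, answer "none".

none

Alice → UTC: 01:00–05:00, 05:45–06:00, 07:45–09:00.
Anders → UTC: 06:00–12:30, 13:45–14:30, 16:00–18:00.
Thandi → UTC: 06:45–07:15, 07:30–08:30, 11:30–15:00.
Sven → UTC: 14:00–17:30, 18:00–19:15, 20:45–21:15.
Alice ∩ Anders: 07:45–09:00.
Alice ∩ Anders ∩ Thandi: 07:45–08:30.
Alice ∩ Anders ∩ Thandi ∩ Sven: (none).
Windows ≥ 45 min: (none).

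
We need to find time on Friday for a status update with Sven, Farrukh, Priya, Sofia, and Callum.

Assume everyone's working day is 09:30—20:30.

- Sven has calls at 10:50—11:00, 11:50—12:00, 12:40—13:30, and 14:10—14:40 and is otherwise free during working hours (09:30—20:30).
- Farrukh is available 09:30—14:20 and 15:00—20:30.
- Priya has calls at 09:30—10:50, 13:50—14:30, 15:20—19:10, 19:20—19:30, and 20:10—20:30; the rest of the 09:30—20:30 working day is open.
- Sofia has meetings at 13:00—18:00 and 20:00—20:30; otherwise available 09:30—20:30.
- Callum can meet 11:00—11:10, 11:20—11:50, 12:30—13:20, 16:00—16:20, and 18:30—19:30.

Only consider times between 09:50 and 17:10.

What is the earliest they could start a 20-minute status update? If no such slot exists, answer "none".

11:20

Sven free within 09:30–20:30: 09:30–10:50, 11:00–11:50, 12:00–12:40, 13:30–14:10, 14:40–20:30.
Priya free within 09:30–20:30: 10:50–13:50, 14:30–15:20, 19:10–19:20, 19:30–20:10.
Sofia free within 09:30–20:30: 09:30–13:00, 18:00–20:00.
Sven ∩ Farrukh: 09:30–10:50, 11:00–11:50, 12:00–12:40, 13:30–14:10, 15:00–20:30.
Sven ∩ Farrukh ∩ Priya: 11:00–11:50, 12:00–12:40, 13:30–13:50, 15:00–15:20, 19:10–19:20, 19:30–20:10.
Sven ∩ Farrukh ∩ Priya ∩ Sofia: 11:00–11:50, 12:00–12:40, 19:10–19:20, 19:30–20:00.
Sven ∩ Farrukh ∩ Priya ∩ Sofia ∩ Callum: 11:00–11:10, 11:20–11:50, 12:30–12:40, 19:10–19:20.
Restricted to 09:50–17:10: 11:00–11:10, 11:20–11:50, 12:30–12:40.
Windows ≥ 20 min: 11:20–11:50.
Earliest such window starts at 11:20.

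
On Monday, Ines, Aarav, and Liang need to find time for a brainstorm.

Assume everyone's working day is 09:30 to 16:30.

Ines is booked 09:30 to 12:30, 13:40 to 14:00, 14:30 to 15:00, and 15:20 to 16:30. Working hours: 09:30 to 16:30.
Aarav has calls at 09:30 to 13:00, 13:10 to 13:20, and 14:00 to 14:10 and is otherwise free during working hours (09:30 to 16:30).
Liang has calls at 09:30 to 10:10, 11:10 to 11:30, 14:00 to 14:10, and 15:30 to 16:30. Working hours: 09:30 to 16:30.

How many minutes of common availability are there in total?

Ines free within 09:30–16:30: 12:30–13:40, 14:00–14:30, 15:00–15:20.
Aarav free within 09:30–16:30: 13:00–13:10, 13:20–14:00, 14:10–16:30.
Liang free within 09:30–16:30: 10:10–11:10, 11:30–14:00, 14:10–15:30.
Ines ∩ Aarav: 13:00–13:10, 13:20–13:40, 14:10–14:30, 15:00–15:20.
Ines ∩ Aarav ∩ Liang: 13:00–13:10, 13:20–13:40, 14:10–14:30, 15:00–15:20.
Total common minutes: 10 + 20 + 20 + 20 = 70.

70 minutes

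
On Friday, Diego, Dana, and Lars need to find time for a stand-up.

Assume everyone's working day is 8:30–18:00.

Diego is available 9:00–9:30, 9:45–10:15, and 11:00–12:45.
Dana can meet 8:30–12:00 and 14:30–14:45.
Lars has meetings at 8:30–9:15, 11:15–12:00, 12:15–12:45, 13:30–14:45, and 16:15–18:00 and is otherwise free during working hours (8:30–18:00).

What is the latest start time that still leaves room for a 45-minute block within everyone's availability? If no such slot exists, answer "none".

none

Lars free within 08:30–18:00: 09:15–11:15, 12:00–12:15, 12:45–13:30, 14:45–16:15.
Diego ∩ Dana: 09:00–09:30, 09:45–10:15, 11:00–12:00.
Diego ∩ Dana ∩ Lars: 09:15–09:30, 09:45–10:15, 11:00–11:15.
Windows ≥ 45 min: (none).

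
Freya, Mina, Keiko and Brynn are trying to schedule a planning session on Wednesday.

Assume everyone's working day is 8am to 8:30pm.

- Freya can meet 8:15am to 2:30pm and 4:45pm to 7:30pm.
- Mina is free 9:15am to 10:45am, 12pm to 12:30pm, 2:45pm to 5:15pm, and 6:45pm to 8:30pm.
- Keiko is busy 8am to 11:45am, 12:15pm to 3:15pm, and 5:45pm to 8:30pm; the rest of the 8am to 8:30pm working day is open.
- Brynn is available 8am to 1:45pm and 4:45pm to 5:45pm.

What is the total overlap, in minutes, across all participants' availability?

45 minutes

Keiko free within 08:00–20:30: 11:45–12:15, 15:15–17:45.
Freya ∩ Mina: 09:15–10:45, 12:00–12:30, 16:45–17:15, 18:45–19:30.
Freya ∩ Mina ∩ Keiko: 12:00–12:15, 16:45–17:15.
Freya ∩ Mina ∩ Keiko ∩ Brynn: 12:00–12:15, 16:45–17:15.
Total common minutes: 15 + 30 = 45.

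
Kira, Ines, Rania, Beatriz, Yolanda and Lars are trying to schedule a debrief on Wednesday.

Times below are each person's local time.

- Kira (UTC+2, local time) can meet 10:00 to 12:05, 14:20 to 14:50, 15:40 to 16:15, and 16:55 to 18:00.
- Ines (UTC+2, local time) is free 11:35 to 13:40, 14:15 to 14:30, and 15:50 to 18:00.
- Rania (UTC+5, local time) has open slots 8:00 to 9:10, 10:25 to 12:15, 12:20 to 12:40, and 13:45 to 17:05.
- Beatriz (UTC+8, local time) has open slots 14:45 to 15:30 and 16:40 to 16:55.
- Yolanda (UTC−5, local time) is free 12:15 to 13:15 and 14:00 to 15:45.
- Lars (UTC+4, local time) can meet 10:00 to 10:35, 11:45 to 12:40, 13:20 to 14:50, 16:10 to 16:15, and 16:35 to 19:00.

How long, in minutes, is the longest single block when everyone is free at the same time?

0 minutes

Kira → UTC: 08:00–10:05, 12:20–12:50, 13:40–14:15, 14:55–16:00.
Ines → UTC: 09:35–11:40, 12:15–12:30, 13:50–16:00.
Rania → UTC: 03:00–04:10, 05:25–07:15, 07:20–07:40, 08:45–12:05.
Beatriz → UTC: 06:45–07:30, 08:40–08:55.
Yolanda → UTC: 17:15–18:15, 19:00–20:45.
Lars → UTC: 06:00–06:35, 07:45–08:40, 09:20–10:50, 12:10–12:15, 12:35–15:00.
Kira ∩ Ines: 09:35–10:05, 12:20–12:30, 13:50–14:15, 14:55–16:00.
Kira ∩ Ines ∩ Rania: 09:35–10:05.
Kira ∩ Ines ∩ Rania ∩ Beatriz: (none).
Kira ∩ Ines ∩ Rania ∩ Beatriz ∩ Yolanda: (none).
Kira ∩ Ines ∩ Rania ∩ Beatriz ∩ Yolanda ∩ Lars: (none).
No common window.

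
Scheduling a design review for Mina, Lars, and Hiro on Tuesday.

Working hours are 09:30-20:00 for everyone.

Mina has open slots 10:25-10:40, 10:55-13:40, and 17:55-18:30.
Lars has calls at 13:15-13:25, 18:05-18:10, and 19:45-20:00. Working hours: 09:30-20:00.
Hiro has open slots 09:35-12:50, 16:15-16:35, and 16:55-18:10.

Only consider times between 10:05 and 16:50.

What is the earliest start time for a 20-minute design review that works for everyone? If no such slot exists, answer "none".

Lars free within 09:30–20:00: 09:30–13:15, 13:25–18:05, 18:10–19:45.
Mina ∩ Lars: 10:25–10:40, 10:55–13:15, 13:25–13:40, 17:55–18:05, 18:10–18:30.
Mina ∩ Lars ∩ Hiro: 10:25–10:40, 10:55–12:50, 17:55–18:05.
Restricted to 10:05–16:50: 10:25–10:40, 10:55–12:50.
Windows ≥ 20 min: 10:55–12:50.
Earliest such window starts at 10:55.

10:55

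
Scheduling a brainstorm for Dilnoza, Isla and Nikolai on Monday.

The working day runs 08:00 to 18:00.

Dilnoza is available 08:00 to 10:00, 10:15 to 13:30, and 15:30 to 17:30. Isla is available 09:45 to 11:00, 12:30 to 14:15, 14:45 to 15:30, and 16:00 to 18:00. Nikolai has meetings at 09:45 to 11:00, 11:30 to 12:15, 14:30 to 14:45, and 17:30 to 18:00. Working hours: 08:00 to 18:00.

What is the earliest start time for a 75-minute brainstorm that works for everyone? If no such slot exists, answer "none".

16:00

Nikolai free within 08:00–18:00: 08:00–09:45, 11:00–11:30, 12:15–14:30, 14:45–17:30.
Dilnoza ∩ Isla: 09:45–10:00, 10:15–11:00, 12:30–13:30, 16:00–17:30.
Dilnoza ∩ Isla ∩ Nikolai: 12:30–13:30, 16:00–17:30.
Windows ≥ 75 min: 16:00–17:30.
Earliest such window starts at 16:00.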